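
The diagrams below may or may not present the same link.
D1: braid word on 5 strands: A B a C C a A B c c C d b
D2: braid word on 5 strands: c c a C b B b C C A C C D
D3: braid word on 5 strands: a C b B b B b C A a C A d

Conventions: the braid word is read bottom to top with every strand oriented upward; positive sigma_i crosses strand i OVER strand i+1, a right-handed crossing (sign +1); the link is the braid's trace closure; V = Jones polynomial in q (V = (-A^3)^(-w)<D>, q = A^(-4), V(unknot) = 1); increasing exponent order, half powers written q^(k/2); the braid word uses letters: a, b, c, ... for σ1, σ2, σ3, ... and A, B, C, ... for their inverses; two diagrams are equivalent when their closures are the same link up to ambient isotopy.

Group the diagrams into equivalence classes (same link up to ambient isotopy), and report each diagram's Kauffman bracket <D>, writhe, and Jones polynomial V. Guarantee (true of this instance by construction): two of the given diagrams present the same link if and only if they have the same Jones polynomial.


equivalence classes: {D1} | {D2, D3}
D1 (bracket A^-1 + A^7; 13 crossings at w = -1): V = -q^(-5/2) - q^(-1/2)
V(D2) = q^(-9/2) - q^(-5/2) - q^(-3/2) - q^(-1/2)  [13 crossings, <D> = A^-7 + A^-3 + A - A^9, w = -3]
V(D3) = q^(-9/2) - q^(-5/2) - q^(-3/2) - q^(-1/2)  (w -1, c 13, <D> = A^-1 + A^3 + A^7 - A^15)
observation: 2 classes among 3 diagrams; unequal V(q) rules out equality


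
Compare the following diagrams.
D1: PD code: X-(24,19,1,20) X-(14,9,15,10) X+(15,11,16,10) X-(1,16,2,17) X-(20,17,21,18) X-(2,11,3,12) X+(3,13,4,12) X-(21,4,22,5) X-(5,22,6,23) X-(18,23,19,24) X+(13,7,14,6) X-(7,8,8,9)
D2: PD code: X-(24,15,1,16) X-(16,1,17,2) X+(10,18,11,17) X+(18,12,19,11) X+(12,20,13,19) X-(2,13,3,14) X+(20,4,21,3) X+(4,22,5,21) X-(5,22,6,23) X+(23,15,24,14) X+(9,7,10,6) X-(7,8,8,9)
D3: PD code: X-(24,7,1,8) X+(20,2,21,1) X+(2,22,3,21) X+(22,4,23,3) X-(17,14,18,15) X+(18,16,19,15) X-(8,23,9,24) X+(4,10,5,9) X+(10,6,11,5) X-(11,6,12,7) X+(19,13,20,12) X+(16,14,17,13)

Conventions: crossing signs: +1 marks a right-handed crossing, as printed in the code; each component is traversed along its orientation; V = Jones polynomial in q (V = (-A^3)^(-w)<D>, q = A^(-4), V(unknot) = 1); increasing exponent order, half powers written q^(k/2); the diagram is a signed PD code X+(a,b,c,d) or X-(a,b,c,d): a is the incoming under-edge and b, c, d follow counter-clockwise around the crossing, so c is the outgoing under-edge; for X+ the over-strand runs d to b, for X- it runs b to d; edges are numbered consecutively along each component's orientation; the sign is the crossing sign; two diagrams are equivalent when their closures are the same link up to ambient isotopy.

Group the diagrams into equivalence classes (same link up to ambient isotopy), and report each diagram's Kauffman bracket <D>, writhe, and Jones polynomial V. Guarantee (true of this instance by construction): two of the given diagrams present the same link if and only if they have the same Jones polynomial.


equivalence classes: {D1} | {D2, D3}
D1 (bracket A^-10 + A^-2 - A^2 + A^6 - A^10; 12 crossings at w = -6): V = -q^-7 + q^-6 - q^-5 + q^-4 + q^-2
V(D2) = q^-1 - 1 + 2q - 2q^2 + 2q^3 - 2q^4 + q^5  [12 crossings, <D> = A^-14 - 2A^-10 + 2A^-6 - 2A^-2 + 2A^2 - A^6 + A^10, w = +2]
D3 (bracket A^-8 - 2A^-4 + 2 - 2A^4 + 2A^8 - A^12 + A^16; 12 crossings at w = +4): V = q^-1 - 1 + 2q - 2q^2 + 2q^3 - 2q^4 + q^5
key observation: 2 values of V(q) split the 3 diagrams


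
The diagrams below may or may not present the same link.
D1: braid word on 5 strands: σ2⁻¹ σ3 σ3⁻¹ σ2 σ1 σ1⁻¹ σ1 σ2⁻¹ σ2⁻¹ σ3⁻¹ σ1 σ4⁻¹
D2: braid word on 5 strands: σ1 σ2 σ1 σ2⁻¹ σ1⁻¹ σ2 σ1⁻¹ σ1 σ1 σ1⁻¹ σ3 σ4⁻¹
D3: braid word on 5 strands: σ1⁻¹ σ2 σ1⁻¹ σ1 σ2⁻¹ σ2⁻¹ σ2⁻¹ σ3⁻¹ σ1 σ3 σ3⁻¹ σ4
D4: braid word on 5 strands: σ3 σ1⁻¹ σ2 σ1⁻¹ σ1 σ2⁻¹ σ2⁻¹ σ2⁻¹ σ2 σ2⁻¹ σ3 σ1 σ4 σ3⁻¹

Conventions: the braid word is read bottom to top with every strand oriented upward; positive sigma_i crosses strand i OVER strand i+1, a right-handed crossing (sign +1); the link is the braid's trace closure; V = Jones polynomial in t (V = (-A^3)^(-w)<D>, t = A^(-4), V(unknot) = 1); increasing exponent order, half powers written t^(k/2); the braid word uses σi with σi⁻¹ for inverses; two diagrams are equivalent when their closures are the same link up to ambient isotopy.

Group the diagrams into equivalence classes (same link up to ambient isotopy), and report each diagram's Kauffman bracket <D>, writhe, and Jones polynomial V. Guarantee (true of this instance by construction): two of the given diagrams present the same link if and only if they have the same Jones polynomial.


grouping into links: {D1} | {D2} | {D3, D4}
V(D1) = t^-2 + 2 + t^2  (w -2, c 12, <D> = A^-14 + 2A^-6 + A^2)
V(D2) = 1 + t + t^2 + t^3  [12 crossings, <D> = A^-6 + A^-2 + A^2 + A^6, w = +2]
D3 (bracket A^-6 + A^-2 + A^2 + A^6; 12 crossings at w = -2): V = t^-3 + t^-2 + t^-1 + 1
D4 (bracket 1 + A^4 + A^8 + A^12; 14 crossings at w = 0): V = t^-3 + t^-2 + t^-1 + 1
key observation: comparing 4 Jones polynomials yields 3 groups


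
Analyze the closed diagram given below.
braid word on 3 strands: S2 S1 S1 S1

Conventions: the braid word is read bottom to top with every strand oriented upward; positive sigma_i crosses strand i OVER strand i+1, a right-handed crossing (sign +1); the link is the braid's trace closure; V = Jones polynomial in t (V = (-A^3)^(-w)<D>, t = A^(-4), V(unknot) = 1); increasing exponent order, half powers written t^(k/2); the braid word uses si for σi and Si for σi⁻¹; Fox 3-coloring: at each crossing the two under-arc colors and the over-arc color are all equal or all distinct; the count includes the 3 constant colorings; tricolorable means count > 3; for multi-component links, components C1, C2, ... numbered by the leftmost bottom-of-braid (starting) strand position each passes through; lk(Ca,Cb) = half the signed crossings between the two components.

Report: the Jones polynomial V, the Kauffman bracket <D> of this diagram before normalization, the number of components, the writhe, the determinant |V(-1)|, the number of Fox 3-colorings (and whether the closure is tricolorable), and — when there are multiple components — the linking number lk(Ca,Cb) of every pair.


V = -t^-4 + t^-3 + t^-1
<D> = A^-8 + 1 - A^4 (w = -4)
1 component over 4 crossings, w = -4
9 Fox colorings among 3^4, |V(-1)| = 3: tricolorable
why: det 3 = |V(-1)|; divisible by 3, so tricolorable


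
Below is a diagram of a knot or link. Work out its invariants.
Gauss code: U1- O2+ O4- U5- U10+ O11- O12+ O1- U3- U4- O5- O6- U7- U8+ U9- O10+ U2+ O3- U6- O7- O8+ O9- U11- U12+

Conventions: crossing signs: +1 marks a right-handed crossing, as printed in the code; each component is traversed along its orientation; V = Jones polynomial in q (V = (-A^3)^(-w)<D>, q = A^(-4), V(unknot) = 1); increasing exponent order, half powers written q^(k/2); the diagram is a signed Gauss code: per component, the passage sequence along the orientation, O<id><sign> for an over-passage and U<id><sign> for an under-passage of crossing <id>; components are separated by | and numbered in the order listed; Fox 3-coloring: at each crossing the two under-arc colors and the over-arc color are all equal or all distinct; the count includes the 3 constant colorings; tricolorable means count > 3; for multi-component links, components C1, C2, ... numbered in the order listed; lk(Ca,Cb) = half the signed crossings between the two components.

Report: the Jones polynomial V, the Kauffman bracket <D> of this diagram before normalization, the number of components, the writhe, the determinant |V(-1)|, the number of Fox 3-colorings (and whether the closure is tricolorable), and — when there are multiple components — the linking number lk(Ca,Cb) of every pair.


Jones polynomial: V(q) = q^-7 - 2q^-6 + 2q^-5 - 3q^-4 + 3q^-3 - 2q^-2 + 2q^-1
<D> = 2A^-8 - 2A^-4 + 3 - 3A^4 + 2A^8 - 2A^12 + A^16; writhe -4
components 1, writhe -4 (12 crossings)
3-colorings: 9 of 3^12, det 15 — tricolorable
note: the span of V is 6, forcing >= 6 crossings in any diagram


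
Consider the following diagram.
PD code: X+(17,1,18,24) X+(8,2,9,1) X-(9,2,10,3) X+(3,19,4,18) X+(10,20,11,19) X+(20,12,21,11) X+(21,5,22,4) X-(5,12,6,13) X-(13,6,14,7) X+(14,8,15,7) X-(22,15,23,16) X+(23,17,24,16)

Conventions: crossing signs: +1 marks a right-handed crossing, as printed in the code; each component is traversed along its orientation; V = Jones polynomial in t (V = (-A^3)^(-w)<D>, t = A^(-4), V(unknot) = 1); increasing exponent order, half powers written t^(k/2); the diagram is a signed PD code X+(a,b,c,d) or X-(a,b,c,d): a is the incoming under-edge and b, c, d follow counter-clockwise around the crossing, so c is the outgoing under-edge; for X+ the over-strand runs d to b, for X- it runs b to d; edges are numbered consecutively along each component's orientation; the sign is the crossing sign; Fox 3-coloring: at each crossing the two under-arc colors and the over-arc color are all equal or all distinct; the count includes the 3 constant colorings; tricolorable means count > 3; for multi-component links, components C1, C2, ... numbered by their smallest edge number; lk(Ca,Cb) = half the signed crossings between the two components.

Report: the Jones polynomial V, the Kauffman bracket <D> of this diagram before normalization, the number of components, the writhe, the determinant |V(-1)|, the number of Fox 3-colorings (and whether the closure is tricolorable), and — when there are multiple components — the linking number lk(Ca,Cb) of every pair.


Jones polynomial: V(t) = t - t^2 + 2t^3 - t^4 + t^5 - t^6
<D> = -A^-12 + A^-8 - A^-4 + 2 - A^4 + A^8; writhe +4
components 1, writhe +4 (12 crossings)
3-colorings: 3 of 3^12, det 7 — not tricolorable
note: w = +4 (over 12 crossings) is diagram-only; (-A^3)^(-4) removes it from V


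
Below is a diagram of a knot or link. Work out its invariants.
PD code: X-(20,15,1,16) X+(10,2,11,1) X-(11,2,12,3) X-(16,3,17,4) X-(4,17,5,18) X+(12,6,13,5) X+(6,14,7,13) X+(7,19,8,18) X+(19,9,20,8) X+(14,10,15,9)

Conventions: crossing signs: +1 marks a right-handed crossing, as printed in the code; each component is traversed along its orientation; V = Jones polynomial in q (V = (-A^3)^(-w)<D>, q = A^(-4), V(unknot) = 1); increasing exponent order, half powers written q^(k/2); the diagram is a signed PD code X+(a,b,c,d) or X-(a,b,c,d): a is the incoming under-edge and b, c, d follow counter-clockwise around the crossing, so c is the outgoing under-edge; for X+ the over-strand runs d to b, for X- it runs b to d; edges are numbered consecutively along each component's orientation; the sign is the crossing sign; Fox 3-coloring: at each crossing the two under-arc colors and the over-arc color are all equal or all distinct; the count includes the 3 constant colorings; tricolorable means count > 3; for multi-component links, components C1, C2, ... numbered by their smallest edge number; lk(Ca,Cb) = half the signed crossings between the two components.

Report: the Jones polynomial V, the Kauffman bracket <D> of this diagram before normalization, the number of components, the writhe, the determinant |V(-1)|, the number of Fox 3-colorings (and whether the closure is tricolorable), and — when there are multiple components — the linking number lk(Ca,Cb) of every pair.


V(q) = -q^-1 + 2 - q + 2q^2 - q^3 + q^4 - q^5
bracket: -A^-14 + A^-10 - A^-6 + 2A^-2 - A^2 + 2A^6 - A^10, w = +2
1 component, writhe +2, over 10 crossings
det 9, colorings 9 of 3^10 — tricolorable
observation: w = +2 shifts under R1 moves; the (-A^3)^(-2) factor cancels that in V


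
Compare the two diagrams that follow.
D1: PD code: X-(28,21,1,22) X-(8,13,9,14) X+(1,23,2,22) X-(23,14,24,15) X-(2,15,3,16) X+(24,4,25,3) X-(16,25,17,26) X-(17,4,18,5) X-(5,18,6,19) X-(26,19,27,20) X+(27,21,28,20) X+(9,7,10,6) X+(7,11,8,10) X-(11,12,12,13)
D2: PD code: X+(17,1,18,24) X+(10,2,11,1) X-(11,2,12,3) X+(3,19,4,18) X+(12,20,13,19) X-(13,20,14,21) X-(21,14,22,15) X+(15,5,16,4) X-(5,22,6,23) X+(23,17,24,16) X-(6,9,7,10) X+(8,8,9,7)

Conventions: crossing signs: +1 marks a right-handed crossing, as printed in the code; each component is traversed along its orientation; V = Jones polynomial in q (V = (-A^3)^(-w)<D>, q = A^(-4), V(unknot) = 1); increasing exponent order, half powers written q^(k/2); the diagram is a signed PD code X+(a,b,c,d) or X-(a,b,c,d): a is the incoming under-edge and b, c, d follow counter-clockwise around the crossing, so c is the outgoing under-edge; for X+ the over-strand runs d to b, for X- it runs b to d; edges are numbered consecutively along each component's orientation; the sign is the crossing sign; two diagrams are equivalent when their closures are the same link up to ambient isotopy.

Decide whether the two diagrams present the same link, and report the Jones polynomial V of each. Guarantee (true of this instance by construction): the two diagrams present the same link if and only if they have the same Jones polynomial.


equivalent: no
V(D1) = -q^-6 + q^-5 - q^-4 + 2q^-3 - q^-2 + q^-1  (w -4, c 14, <D> = A^-8 - A^-4 + 2 - A^4 + A^8 - A^12)
V(D2) = q^-1 - 1 + 2q - 2q^2 + 2q^3 - 2q^4 + q^5  (w +2, c 12, <D> = A^-14 - 2A^-10 + 2A^-6 - 2A^-2 + 2A^2 - A^6 + A^10)
why: V(q) takes 2 values over 2 diagrams, fixing the grouping


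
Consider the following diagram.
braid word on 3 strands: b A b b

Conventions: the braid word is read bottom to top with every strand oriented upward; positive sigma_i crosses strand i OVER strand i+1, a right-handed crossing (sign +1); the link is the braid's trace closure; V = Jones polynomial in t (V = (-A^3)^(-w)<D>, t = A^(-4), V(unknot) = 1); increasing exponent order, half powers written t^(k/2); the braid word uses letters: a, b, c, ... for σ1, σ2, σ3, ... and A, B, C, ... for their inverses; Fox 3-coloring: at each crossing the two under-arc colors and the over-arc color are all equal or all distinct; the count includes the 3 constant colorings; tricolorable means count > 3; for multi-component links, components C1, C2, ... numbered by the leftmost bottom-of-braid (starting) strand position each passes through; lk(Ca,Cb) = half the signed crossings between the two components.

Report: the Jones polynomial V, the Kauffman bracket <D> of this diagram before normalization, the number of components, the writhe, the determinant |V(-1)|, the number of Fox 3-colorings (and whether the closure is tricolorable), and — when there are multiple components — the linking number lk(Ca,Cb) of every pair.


Jones polynomial: V(t) = t + t^3 - t^4
<D> = -A^-10 + A^-6 + A^2; writhe +2
components 1, writhe +2 (4 crossings)
3-colorings: 9 of 3^4, det 3 — tricolorable
note: det 3 = |V(-1)|; divisible by 3, so tricolorable


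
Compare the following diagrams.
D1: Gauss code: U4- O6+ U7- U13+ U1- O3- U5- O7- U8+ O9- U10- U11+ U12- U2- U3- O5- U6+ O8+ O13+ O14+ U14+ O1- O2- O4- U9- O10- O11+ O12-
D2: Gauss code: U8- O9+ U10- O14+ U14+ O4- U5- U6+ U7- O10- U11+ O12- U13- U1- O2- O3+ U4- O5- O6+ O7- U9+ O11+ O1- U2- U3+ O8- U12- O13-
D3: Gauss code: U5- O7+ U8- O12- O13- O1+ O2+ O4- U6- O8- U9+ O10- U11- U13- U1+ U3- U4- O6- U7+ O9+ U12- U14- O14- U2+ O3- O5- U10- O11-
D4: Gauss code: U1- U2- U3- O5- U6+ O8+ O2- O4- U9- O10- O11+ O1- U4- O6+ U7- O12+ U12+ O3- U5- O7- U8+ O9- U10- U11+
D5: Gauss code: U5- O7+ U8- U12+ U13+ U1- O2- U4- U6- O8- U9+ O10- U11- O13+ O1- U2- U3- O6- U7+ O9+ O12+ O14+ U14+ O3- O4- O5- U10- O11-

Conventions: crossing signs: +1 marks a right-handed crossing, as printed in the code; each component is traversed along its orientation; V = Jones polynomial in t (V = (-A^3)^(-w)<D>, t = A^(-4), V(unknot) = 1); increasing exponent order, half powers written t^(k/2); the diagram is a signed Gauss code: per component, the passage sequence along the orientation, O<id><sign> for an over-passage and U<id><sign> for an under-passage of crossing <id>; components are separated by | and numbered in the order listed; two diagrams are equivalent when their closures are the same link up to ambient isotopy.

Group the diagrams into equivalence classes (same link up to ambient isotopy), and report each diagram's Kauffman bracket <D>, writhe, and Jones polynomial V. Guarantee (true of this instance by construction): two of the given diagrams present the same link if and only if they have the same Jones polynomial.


classes: {D1, D2, D3, D4, D5}
V(D1) = -t^-6 + t^-5 - t^-4 + 2t^-3 - t^-2 + t^-1  [14 crossings, <D> = A^-8 - A^-4 + 2 - A^4 + A^8 - A^12, w = -4]
V(D2) = -t^-6 + t^-5 - t^-4 + 2t^-3 - t^-2 + t^-1  [14 crossings, <D> = A^-8 - A^-4 + 2 - A^4 + A^8 - A^12, w = -4]
D3 (bracket A^-14 - A^-10 + 2A^-6 - A^-2 + A^2 - A^6; 14 crossings at w = -6): V = -t^-6 + t^-5 - t^-4 + 2t^-3 - t^-2 + t^-1
V(D4) = -t^-6 + t^-5 - t^-4 + 2t^-3 - t^-2 + t^-1  [12 crossings, <D> = A^-8 - A^-4 + 2 - A^4 + A^8 - A^12, w = -4]
V(D5) = -t^-6 + t^-5 - t^-4 + 2t^-3 - t^-2 + t^-1  [14 crossings, <D> = A^-8 - A^-4 + 2 - A^4 + A^8 - A^12, w = -4]
insight: one V(t) for all 5 diagrams — one class (guaranteed)


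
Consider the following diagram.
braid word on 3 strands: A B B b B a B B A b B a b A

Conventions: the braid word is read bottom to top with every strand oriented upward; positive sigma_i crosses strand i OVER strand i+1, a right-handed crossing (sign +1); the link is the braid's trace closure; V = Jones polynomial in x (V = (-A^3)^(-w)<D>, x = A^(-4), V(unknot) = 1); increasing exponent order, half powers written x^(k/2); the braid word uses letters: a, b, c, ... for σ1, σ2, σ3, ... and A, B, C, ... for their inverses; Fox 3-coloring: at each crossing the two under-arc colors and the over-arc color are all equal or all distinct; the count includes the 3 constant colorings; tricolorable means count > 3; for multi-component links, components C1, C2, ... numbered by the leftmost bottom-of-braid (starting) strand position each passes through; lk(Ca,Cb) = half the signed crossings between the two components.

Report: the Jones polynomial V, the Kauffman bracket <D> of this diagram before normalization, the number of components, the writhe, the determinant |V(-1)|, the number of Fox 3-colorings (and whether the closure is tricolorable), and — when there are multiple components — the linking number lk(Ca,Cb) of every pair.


V = -x^-6 + x^-5 - x^-4 + 2x^-3 - x^-2 + x^-1
<D> = A^-8 - A^-4 + 2 - A^4 + A^8 - A^12 (w = -4)
1 component over 14 crossings, w = -4
3 Fox colorings among 3^14, |V(-1)| = 7: not tricolorable
why: w = -4 (over 14 crossings) is diagram-only; (-A^3)^(4) removes it from V


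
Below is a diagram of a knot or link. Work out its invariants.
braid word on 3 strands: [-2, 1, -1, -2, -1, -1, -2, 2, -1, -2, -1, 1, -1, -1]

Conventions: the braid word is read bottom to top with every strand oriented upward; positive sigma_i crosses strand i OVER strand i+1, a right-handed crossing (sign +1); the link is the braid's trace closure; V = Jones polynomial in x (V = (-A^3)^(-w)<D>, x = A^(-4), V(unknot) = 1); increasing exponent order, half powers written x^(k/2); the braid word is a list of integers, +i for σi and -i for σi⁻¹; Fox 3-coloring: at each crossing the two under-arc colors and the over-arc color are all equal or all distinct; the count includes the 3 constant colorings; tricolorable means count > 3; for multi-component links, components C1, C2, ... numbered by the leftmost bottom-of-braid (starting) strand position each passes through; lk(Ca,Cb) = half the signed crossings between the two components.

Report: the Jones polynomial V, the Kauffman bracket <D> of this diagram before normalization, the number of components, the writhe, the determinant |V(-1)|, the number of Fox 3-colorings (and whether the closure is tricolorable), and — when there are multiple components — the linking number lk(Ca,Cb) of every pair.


V = -x^-8 + x^-5 + x^-3
<D> = A^-12 + A^-4 - A^8 (w = -8)
1 component over 14 crossings, w = -8
9 Fox colorings among 3^14, |V(-1)| = 3: tricolorable
why: w = -8 shifts under R1 moves; the (-A^3)^(8) factor cancels that in V


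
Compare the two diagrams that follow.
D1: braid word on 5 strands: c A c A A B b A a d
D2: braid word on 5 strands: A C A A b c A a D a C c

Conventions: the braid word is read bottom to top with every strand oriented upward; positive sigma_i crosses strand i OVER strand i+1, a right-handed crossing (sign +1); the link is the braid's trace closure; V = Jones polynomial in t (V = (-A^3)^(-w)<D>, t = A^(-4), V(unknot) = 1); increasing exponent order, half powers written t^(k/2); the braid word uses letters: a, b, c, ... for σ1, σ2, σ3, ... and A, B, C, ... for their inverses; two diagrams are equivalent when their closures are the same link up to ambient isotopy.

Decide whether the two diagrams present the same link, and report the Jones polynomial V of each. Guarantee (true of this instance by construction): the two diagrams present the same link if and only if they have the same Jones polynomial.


same link: no
V(D1) = -t^-4 + t^-1 + 2 + t + t^2  [10 crossings, <D> = A^-8 + A^-4 + 2 + A^4 - A^16, w = 0]
V(D2) = t^-3 + t^-2 + t^-1 + 1  [12 crossings, <D> = A^-6 + A^-2 + A^2 + A^6, w = -2]
insight: 2 values of V(t) split the 2 diagrams


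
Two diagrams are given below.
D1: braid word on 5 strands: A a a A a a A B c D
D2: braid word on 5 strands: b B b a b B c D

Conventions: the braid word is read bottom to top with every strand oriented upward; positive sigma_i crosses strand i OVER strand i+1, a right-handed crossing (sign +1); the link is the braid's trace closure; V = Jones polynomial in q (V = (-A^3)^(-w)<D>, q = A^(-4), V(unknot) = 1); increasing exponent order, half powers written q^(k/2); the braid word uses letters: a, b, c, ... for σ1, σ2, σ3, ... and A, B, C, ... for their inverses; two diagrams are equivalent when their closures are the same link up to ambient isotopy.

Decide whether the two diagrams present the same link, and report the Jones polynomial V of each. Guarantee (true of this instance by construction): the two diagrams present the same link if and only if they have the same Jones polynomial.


equivalent: yes
V(D1) = 1  (w 0, c 10, <D> = 1)
V(D2) = 1  (w +2, c 8, <D> = A^6)
why: one V(q) for all 2 diagrams — one class (guaranteed)


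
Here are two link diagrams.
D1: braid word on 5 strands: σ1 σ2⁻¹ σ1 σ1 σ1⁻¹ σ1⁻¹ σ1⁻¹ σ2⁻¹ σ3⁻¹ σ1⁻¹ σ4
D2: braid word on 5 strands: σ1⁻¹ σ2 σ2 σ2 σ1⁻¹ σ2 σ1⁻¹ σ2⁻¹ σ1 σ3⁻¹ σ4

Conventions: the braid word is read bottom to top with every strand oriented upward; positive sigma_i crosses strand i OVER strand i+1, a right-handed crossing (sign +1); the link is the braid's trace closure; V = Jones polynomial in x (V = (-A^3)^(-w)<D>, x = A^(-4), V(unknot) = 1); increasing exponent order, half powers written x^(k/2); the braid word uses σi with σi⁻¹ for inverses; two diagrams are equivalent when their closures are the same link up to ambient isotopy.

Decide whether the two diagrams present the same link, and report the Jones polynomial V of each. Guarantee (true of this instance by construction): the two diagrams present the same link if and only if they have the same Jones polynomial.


same link: no
V(D1) = -x^(-5/2) - x^(-1/2)  [11 crossings, <D> = A^-7 + A, w = -3]
D2 (bracket -A^-11 + 2A^-7 - A^-3 + 2A - A^5 + A^9; 11 crossings at w = +1): V = -x^(-3/2) + x^(-1/2) - 2x^(1/2) + x^(3/2) - 2x^(5/2) + x^(7/2)
note: 2 values of V(x) split the 2 diagrams


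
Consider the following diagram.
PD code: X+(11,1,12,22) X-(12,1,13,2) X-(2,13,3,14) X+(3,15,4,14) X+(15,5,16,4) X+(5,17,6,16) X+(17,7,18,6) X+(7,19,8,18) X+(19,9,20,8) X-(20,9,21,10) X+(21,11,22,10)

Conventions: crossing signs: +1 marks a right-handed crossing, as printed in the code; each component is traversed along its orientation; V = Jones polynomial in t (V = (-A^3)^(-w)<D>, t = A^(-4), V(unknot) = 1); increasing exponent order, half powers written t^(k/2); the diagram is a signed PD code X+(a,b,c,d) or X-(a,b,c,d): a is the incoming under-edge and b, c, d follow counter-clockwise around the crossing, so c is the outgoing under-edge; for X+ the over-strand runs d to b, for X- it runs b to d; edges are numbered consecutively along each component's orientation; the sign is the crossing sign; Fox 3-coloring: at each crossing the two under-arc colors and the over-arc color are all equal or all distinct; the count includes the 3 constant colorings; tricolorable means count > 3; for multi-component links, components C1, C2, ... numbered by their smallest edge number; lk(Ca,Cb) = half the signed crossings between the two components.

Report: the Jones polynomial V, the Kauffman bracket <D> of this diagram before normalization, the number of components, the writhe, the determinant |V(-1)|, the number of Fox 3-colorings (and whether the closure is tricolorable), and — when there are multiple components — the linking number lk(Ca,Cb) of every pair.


V(t) = t^2 + t^4 - t^5 + t^6 - t^7
bracket: A^-13 - A^-9 + A^-5 - A^-1 - A^7, w = +5
1 component, writhe +5, over 11 crossings
det 5, colorings 3 of 3^11 — not tricolorable
observation: det 5 = |V(-1)|; not divisible by 3, so not tricolorable


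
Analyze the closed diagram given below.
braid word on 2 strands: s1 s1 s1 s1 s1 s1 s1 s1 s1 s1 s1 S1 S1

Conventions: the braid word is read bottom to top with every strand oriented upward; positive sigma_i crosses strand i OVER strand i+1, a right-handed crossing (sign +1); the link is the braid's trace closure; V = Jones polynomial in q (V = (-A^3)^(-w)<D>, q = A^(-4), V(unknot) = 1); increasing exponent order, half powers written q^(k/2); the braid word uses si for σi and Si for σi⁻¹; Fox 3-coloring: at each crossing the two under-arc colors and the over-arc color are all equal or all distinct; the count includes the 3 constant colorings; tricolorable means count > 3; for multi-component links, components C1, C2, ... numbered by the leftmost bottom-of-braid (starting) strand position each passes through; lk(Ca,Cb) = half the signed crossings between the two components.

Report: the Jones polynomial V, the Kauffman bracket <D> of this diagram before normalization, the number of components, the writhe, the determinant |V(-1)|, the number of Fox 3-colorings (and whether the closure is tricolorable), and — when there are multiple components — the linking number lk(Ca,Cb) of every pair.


V(q) = q^4 + q^6 - q^7 + q^8 - q^9 + q^10 - q^11 + q^12 - q^13
bracket: A^-25 - A^-21 + A^-17 - A^-13 + A^-9 - A^-5 + A^-1 - A^3 - A^11, w = +9
1 component, writhe +9, over 13 crossings
det 9, colorings 9 of 3^13 — tricolorable
observation: the word shrinks to σ1 σ1 σ1 σ1 σ1 σ1 σ1 σ1 σ1 after cancelling


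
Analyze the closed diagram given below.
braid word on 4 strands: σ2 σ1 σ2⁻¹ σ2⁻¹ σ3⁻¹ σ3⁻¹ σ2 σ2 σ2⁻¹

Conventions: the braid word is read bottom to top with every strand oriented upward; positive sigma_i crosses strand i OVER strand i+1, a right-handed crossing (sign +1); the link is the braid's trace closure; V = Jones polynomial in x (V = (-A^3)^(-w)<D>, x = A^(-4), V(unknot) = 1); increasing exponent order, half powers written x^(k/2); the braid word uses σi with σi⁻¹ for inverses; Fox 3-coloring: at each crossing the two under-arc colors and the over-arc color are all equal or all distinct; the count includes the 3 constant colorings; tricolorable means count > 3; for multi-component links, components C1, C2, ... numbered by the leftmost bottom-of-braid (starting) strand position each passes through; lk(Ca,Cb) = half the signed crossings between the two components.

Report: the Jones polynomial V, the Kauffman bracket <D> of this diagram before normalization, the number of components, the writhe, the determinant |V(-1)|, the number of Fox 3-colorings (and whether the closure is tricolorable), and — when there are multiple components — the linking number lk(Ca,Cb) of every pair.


V = x^-3 + x^-2 + x^-1 + 1
<D> = -A^-3 - A - A^5 - A^9 (w = -1)
3 components over 9 crossings, w = -1
lk(C1,C2): 0
lk(C1,C3) = 0
linking number lk(C2,C3) = -1
9 Fox colorings among 3^9, |V(-1)| = 0: tricolorable
why: free reduction leaves σ2 σ1 σ2⁻¹ σ2⁻¹ σ3⁻¹ σ3⁻¹ σ2 of the original 9 letters


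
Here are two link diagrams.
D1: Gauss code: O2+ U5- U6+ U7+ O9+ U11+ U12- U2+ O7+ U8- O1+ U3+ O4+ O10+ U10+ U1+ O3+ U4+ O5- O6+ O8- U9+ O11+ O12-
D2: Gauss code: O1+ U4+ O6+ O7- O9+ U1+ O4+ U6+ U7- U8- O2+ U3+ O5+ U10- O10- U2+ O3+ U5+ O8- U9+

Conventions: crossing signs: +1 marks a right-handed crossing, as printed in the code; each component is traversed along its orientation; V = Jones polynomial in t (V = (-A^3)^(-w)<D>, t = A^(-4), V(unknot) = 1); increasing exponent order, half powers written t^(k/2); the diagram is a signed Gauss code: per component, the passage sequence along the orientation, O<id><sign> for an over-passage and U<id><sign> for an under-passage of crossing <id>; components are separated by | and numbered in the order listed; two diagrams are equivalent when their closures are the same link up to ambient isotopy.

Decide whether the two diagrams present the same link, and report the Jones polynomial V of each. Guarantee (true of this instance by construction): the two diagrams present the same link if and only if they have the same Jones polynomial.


equivalent: yes
V(D1) = t^2 + 2t^4 - 2t^5 + t^6 - 2t^7 + t^8  (w +6, c 12, <D> = A^-14 - 2A^-10 + A^-6 - 2A^-2 + 2A^2 + A^10)
V(D2) = t^2 + 2t^4 - 2t^5 + t^6 - 2t^7 + t^8  [10 crossings, <D> = A^-20 - 2A^-16 + A^-12 - 2A^-8 + 2A^-4 + A^4, w = +4]
key observation: one V(t) for all 2 diagrams — one class (guaranteed)


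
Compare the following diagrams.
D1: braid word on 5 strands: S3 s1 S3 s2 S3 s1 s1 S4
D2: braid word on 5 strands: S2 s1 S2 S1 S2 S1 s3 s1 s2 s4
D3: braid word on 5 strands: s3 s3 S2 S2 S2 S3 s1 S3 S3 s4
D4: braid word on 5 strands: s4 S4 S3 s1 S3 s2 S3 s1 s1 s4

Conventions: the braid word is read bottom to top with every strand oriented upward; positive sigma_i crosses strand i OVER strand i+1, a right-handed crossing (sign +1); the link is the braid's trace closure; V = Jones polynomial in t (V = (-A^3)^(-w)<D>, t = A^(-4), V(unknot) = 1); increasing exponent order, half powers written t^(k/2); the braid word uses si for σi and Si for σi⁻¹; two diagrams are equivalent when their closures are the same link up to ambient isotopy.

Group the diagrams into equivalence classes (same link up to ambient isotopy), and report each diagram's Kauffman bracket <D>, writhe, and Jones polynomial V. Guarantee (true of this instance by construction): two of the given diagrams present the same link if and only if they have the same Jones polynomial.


classes: {D1, D4} | {D2} | {D3}
V(D1) = -t^-3 + t^-2 - t^-1 + 3 - t + t^2 - t^3  [8 crossings, <D> = -A^-12 + A^-8 - A^-4 + 3 - A^4 + A^8 - A^12, w = 0]
V(D2) = 1  (w 0, c 10, <D> = 1)
V(D3) = -t^-4 + t^-3 + t^-1  (w -2, c 10, <D> = A^-2 + A^6 - A^10)
V(D4) = -t^-3 + t^-2 - t^-1 + 3 - t + t^2 - t^3  [10 crossings, <D> = -A^-6 + A^-2 - A^2 + 3A^6 - A^10 + A^14 - A^18, w = +2]
note: 3 values of V(t) split the 4 diagrams


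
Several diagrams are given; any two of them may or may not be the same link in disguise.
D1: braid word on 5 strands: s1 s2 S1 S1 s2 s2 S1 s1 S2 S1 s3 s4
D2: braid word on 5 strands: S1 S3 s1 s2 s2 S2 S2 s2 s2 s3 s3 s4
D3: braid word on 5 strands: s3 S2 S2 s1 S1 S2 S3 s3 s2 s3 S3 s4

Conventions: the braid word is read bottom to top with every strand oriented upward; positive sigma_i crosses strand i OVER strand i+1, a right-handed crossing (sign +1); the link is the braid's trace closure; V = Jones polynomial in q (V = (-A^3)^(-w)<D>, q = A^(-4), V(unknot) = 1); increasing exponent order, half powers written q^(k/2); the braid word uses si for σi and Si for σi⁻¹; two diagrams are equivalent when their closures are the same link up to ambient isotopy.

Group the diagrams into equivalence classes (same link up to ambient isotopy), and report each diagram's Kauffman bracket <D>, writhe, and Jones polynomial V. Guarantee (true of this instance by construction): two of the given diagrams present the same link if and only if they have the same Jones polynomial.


grouping into links: {D1} | {D2} | {D3}
V(D1) = q^-2 + 2 + q^2  (w +2, c 12, <D> = A^-2 + 2A^6 + A^14)
V(D2) = 1 + q + q^2 + q^3  [12 crossings, <D> = 1 + A^4 + A^8 + A^12, w = +4]
V(D3) = q^-3 + q^-2 + q^-1 + 1  (w 0, c 12, <D> = 1 + A^4 + A^8 + A^12)
key observation: 3 values of V(q) split the 3 diagrams


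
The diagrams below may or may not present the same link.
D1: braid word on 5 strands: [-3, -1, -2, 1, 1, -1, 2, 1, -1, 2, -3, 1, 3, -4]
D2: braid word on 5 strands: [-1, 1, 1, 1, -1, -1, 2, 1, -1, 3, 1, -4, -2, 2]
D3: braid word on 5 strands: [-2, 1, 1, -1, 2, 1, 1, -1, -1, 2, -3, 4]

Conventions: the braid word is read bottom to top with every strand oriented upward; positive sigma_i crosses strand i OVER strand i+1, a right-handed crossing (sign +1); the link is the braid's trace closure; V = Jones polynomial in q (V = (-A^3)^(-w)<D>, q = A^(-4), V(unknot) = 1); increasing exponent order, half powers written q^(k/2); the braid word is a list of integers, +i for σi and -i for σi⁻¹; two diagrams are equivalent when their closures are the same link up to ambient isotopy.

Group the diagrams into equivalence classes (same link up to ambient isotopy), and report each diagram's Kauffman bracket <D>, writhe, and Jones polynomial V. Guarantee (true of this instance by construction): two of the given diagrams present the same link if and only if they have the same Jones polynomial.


equivalence classes: {D1, D2, D3}
D1 (bracket 1; 14 crossings at w = 0): V = 1
D2 (bracket A^6; 14 crossings at w = +2): V = 1
V(D3) = 1  (w +2, c 12, <D> = A^6)
observation: one V(q) for all 3 diagrams — one class (guaranteed)


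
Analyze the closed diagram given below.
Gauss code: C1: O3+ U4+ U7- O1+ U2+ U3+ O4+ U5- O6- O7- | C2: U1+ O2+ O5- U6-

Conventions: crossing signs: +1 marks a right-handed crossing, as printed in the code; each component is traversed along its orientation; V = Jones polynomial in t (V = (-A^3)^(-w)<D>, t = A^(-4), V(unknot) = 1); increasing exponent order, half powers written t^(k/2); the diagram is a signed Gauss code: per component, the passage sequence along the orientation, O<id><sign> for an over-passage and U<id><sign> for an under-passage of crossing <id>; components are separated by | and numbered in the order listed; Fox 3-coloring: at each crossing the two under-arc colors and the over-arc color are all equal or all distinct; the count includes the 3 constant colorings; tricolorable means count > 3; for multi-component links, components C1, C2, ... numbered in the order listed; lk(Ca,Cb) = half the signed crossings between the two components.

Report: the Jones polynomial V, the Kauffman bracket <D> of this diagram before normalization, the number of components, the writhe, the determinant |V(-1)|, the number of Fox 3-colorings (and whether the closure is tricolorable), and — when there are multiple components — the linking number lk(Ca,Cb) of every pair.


Jones polynomial: V(t) = -t^(-3/2) + t^(-1/2) - 2t^(1/2) + t^(3/2) - 2t^(5/2) + t^(7/2)
<D> = -A^-11 + 2A^-7 - A^-3 + 2A - A^5 + A^9; writhe +1
components 2, writhe +1 (7 crossings)
linking number lk(C1,C2) = 0
3-colorings: 3 of 3^7, det 8 — not tricolorable
note: summing lk over 1 pair gives 0


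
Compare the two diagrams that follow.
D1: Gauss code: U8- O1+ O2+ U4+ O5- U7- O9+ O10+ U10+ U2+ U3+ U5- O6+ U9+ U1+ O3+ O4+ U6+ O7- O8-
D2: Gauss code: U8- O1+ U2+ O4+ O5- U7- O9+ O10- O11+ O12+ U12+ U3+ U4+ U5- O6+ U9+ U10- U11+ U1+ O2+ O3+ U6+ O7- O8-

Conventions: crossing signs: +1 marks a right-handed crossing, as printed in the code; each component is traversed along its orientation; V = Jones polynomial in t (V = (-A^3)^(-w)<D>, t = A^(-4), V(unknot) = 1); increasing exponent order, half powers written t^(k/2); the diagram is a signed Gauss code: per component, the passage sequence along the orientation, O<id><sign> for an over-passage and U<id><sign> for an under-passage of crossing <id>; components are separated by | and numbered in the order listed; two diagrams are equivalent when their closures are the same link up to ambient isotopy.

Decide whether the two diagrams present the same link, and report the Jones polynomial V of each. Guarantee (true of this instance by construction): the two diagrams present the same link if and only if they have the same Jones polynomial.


equivalent: yes
D1 (bracket -A^-12 + A^-8 - A^-4 + 2 - A^4 + A^8; 10 crossings at w = +4): V = t - t^2 + 2t^3 - t^4 + t^5 - t^6
V(D2) = t - t^2 + 2t^3 - t^4 + t^5 - t^6  (w +4, c 12, <D> = -A^-12 + A^-8 - A^-4 + 2 - A^4 + A^8)
key observation: from 10 to 12 crossings by R-moves: one link, two diagrams


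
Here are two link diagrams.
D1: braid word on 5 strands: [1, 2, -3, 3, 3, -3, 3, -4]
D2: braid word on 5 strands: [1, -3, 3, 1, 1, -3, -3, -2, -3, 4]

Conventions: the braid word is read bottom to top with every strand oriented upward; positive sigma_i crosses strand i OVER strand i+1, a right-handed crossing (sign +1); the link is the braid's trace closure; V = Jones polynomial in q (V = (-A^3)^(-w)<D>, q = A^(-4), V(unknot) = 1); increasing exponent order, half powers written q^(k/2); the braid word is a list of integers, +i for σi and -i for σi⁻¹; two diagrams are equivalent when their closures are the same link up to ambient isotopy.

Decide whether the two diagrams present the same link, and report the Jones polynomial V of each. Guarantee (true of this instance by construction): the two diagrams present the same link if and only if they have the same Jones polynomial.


equivalent: no
V(D1) = 1  (w +2, c 8, <D> = A^6)
V(D2) = -q^-3 + q^-2 - q^-1 + 3 - q + q^2 - q^3  [10 crossings, <D> = -A^-12 + A^-8 - A^-4 + 3 - A^4 + A^8 - A^12, w = 0]
key observation: comparing 2 Jones polynomials yields 2 groups


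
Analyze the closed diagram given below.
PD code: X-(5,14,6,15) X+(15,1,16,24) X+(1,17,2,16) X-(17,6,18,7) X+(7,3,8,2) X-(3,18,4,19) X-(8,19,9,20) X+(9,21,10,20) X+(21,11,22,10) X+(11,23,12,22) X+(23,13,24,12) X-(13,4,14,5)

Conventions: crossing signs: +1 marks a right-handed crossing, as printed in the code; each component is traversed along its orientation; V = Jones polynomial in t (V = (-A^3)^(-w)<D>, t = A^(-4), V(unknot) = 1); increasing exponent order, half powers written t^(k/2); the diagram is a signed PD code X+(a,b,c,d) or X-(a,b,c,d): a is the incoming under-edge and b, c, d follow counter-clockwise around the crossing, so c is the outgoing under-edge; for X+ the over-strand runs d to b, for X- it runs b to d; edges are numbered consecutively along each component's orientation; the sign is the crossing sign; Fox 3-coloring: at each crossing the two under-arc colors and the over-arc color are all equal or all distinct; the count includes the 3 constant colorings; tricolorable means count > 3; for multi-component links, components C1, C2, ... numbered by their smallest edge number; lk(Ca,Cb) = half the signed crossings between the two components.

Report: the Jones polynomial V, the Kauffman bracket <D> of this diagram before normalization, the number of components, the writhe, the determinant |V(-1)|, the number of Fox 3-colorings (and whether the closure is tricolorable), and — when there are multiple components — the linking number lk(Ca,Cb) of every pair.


V = t^-3 - 3t^-2 + 6t^-1 - 9 + 12t - 12t^2 + 12t^3 - 10t^4 + 6t^5 - 3t^6 + t^7
<D> = A^-22 - 3A^-18 + 6A^-14 - 10A^-10 + 12A^-6 - 12A^-2 + 12A^2 - 9A^6 + 6A^10 - 3A^14 + A^18 (w = +2)
1 component over 12 crossings, w = +2
9 Fox colorings among 3^12, |V(-1)| = 75: tricolorable
why: |V(-1)| = 75: so tricolorable, since 3 divides 75


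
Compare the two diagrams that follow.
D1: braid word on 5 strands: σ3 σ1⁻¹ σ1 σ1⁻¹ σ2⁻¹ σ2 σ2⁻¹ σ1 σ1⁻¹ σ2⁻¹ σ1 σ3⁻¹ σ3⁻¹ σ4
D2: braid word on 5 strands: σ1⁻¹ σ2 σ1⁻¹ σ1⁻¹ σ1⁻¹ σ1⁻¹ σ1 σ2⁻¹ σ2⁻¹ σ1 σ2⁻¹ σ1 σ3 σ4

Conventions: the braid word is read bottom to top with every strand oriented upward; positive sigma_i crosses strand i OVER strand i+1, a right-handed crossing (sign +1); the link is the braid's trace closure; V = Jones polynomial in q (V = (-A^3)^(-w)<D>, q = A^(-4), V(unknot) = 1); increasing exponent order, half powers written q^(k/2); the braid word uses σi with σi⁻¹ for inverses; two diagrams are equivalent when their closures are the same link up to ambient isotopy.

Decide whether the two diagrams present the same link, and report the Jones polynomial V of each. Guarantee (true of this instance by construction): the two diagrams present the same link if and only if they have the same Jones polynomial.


equivalent: no
V(D1) = q^-3 + q^-2 + q^-1 + 1  (w -2, c 14, <D> = A^-6 + A^-2 + A^2 + A^6)
V(D2) = q^-5 + 2q^-3 + q^-1  (w -2, c 14, <D> = A^-2 + 2A^6 + A^14)
why: 2 classes among 2 diagrams; unequal V(q) rules out equality
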